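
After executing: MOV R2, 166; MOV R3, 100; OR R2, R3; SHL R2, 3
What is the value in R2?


Register state trace:
  MOV R2, 166  → R2 = 166 (0b10100110)
  MOV R3, 100  → R3 = 100 (0b01100100)
  OR R2, R3  → R2 = 166 OR 100 = 230 (0b11100110)
  SHL R2, 3  → R2 = 230 << 3 = 1840
Final: R2 = 1840

1840


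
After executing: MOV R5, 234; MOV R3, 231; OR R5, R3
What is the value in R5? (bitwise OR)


Register state trace:
  MOV R5, 234  → R5 = 234 (0b11101010)
  MOV R3, 231  → R3 = 231 (0b11100111)
  OR R5, R3   → R5 = 234 OR 231 = 239 (0b11101111)
Final: R5 = 239

239


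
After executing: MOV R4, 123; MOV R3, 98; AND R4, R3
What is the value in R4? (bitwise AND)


Register state trace:
  MOV R4, 123  → R4 = 123 (0b01111011)
  MOV R3, 98  → R3 = 98 (0b01100010)
  AND R4, R3  → R4 = 123 AND 98 = 98 (0b01100010)
Final: R4 = 98

98


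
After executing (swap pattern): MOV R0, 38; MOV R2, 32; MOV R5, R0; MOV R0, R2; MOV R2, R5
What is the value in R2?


Register state trace (swap pattern):
  MOV R0, 38  → R0 = 38
  MOV R2, 32  → R2 = 32
  MOV R5, R0  → R5 = 38  (save R0)
  MOV R0, R2  → R0 = 32  (R0 gets R2's value)
  MOV R2, R5  → R2 = 38  (R2 gets saved value)
Final: R2 = 38

38


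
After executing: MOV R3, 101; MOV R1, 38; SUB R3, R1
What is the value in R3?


Register state trace:
  MOV R3, 101  → R3 = 101
  MOV R1, 38  → R1 = 38
  SUB R3, R1  → R3 = 101 - 38 = 63
Final: R3 = 63

63


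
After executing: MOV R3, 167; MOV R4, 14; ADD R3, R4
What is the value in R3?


Register state trace:
  MOV R3, 167  → R3 = 167
  MOV R4, 14  → R4 = 14
  ADD R3, R4  → R3 = 167 + 14 = 181
Final: R3 = 181

181


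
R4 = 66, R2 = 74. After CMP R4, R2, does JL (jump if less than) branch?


Trace:
  R4 = 66, R2 = 74
  CMP R4, R2  → compares 66 vs 74
  JL checks: is 66 less than 74?
  66 < 74, so condition is true
Branch taken: Yes

Yes


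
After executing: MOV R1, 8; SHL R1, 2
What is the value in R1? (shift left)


Register state trace:
  MOV R1, 8  → R1 = 8
  SHL R1, 2  → R1 = 8 << 2 = 8 * 2^2 = 32
Final: R1 = 32

32


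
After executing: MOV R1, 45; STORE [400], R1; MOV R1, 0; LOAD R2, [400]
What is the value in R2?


Register and memory trace:
  MOV R1, 45  → R1 = 45
  STORE [400], R1  → mem[400] = 45
  MOV R1, 0  → R1 = 0
  LOAD R2, [400]  → R2 = mem[400] = 45
Final: R2 = 45

45


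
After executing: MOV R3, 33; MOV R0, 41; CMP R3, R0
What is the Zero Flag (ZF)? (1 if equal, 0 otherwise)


Register state trace:
  MOV R3, 33  → R3 = 33
  MOV R0, 41  → R0 = 41
  CMP R3, R0  → computes 33 - 41 = -8
  Result is nonzero, so values are not equal
ZF = 0

0


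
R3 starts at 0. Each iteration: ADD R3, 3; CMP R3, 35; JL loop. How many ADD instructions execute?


Loop trace (R3 starts at 0, target 35, step 3):
  ADD #1: R3 = 0 + 3 = 3  → 3 < 35, loop
  ADD #2: R3 = 3 + 3 = 6  → 6 < 35, loop
  ADD #3: R3 = 6 + 3 = 9  → 9 < 35, loop
  ADD #4: R3 = 9 + 3 = 12  → 12 < 35, loop
  ADD #5: R3 = 12 + 3 = 15  → 15 < 35, loop
  ADD #6: R3 = 15 + 3 = 18  → 18 < 35, loop
  ADD #7: R3 = 18 + 3 = 21  → 21 < 35, loop
  ADD #8: R3 = 21 + 3 = 24  → 24 < 35, loop
  ADD #9: R3 = 24 + 3 = 27  → 27 < 35, loop
  ADD #10: R3 = 27 + 3 = 30  → 30 < 35, loop
  ADD #11: R3 = 30 + 3 = 33  → 33 < 35, loop
  ADD #12: R3 = 33 + 3 = 36  → 36 >= 35, exit
Total ADD instructions: 12

12


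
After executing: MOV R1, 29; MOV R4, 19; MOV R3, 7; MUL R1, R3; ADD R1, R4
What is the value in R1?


Register state trace:
  MOV R1, 29  → R1 = 29
  MOV R4, 19  → R4 = 19
  MOV R3, 7  → R3 = 7
  MUL R1, R3  → R1 = 29 * 7 = 203
  ADD R1, R4  → R1 = 203 + 19 = 222
Final: R1 = 222

222


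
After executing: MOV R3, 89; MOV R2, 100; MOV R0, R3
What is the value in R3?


Register state trace:
  MOV R3, 89  → R3 = 89
  MOV R2, 100  → R2 = 100
  MOV R0, R3  → R0 = 89
Final: R3 = 89

89


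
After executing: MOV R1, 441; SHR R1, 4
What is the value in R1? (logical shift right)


Register state trace:
  MOV R1, 441  → R1 = 441
  SHR R1, 4  → R1 = 441 >> 4 = 441 // 2^4 = 27
Final: R1 = 27

27


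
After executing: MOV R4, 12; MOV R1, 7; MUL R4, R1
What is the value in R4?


Register state trace:
  MOV R4, 12  → R4 = 12
  MOV R1, 7  → R1 = 7
  MUL R4, R1  → R4 = 12 * 7 = 84
Final: R4 = 84

84


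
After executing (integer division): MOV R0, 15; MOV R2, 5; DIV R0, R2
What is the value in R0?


Register state trace:
  MOV R0, 15  → R0 = 15
  MOV R2, 5  → R2 = 5
  DIV R0, R2  → R0 = 15 // 5 = 3
Final: R0 = 3

3


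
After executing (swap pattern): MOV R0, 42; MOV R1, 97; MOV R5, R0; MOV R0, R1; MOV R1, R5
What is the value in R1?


Register state trace (swap pattern):
  MOV R0, 42  → R0 = 42
  MOV R1, 97  → R1 = 97
  MOV R5, R0  → R5 = 42  (save R0)
  MOV R0, R1  → R0 = 97  (R0 gets R1's value)
  MOV R1, R5  → R1 = 42  (R1 gets saved value)
Final: R1 = 42

42


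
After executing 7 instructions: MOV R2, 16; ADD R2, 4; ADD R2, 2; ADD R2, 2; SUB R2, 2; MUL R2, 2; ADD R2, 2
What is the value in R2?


Register state trace:
  MOV R2, 16  → R2 = 16
  ADD R2, 4  → R2 = 16 + 4 = 20
  ADD R2, 2  → R2 = 20 + 2 = 22
  ADD R2, 2  → R2 = 22 + 2 = 24
  SUB R2, 2  → R2 = 24 - 2 = 22
  MUL R2, 2  → R2 = 22 * 2 = 44
  ADD R2, 2  → R2 = 44 + 2 = 46
Final: R2 = 46

46


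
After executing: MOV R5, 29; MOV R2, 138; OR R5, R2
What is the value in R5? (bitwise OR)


Register state trace:
  MOV R5, 29  → R5 = 29 (0b00011101)
  MOV R2, 138  → R2 = 138 (0b10001010)
  OR R5, R2   → R5 = 29 OR 138 = 159 (0b10011111)
Final: R5 = 159

159


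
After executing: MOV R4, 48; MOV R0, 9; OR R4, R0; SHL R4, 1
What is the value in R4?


Register state trace:
  MOV R4, 48  → R4 = 48 (0b00110000)
  MOV R0, 9  → R0 = 9 (0b00001001)
  OR R4, R0  → R4 = 48 OR 9 = 57 (0b00111001)
  SHL R4, 1  → R4 = 57 << 1 = 114
Final: R4 = 114

114


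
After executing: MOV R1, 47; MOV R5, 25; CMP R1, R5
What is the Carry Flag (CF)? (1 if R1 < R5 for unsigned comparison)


Register state trace:
  MOV R1, 47  → R1 = 47
  MOV R5, 25  → R5 = 25
  CMP R1, R5  → unsigned 47 - 25: no borrow
  47 >= 25, so CF = 0
CF = 0

0


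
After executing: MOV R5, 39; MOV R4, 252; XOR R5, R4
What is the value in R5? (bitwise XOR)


Register state trace:
  MOV R5, 39  → R5 = 39 (0b00100111)
  MOV R4, 252  → R4 = 252 (0b11111100)
  XOR R5, R4  → R5 = 39 XOR 252 = 219 (0b11011011)
Final: R5 = 219

219


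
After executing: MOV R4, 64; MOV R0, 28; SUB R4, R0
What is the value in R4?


Register state trace:
  MOV R4, 64  → R4 = 64
  MOV R0, 28  → R0 = 28
  SUB R4, R0  → R4 = 64 - 28 = 36
Final: R4 = 36

36


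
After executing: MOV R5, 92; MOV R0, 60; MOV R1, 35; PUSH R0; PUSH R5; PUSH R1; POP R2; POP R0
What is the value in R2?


Stack trace (top is rightmost):
  MOV R5, 92  → R5 = 92
  MOV R0, 60  → R0 = 60
  MOV R1, 35  → R1 = 35
  PUSH R0  → stack: [60]
  PUSH R5  → stack: [60, 92]
  PUSH R1  → stack: [60, 92, 35]
  POP R2  → R2 = 35, stack: [60, 92]
  POP R0  → R0 = 92, stack: [60]
Final: R2 = 35

35


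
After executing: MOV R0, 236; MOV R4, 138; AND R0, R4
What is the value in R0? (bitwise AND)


Register state trace:
  MOV R0, 236  → R0 = 236 (0b11101100)
  MOV R4, 138  → R4 = 138 (0b10001010)
  AND R0, R4  → R0 = 236 AND 138 = 136 (0b10001000)
Final: R0 = 136

136


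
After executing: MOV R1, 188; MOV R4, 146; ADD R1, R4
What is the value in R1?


Register state trace:
  MOV R1, 188  → R1 = 188
  MOV R4, 146  → R4 = 146
  ADD R1, R4  → R1 = 188 + 146 = 334
Final: R1 = 334

334


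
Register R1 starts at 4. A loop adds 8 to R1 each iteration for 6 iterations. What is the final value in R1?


Starting value: R1 = 4
  Iter 1: R1 = 4 + 8 = 12
  Iter 2: R1 = 12 + 8 = 20
  Iter 3: R1 = 20 + 8 = 28
  Iter 4: R1 = 28 + 8 = 36
  Iter 5: R1 = 36 + 8 = 44
  Iter 6: R1 = 44 + 8 = 52
Final: R1 = 52

52


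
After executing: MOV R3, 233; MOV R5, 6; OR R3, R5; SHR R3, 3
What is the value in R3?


Register state trace:
  MOV R3, 233  → R3 = 233 (0b11101001)
  MOV R5, 6  → R5 = 6 (0b00000110)
  OR R3, R5  → R3 = 233 OR 6 = 239 (0b11101111)
  SHR R3, 3  → R3 = 239 >> 3 = 29
Final: R3 = 29

29


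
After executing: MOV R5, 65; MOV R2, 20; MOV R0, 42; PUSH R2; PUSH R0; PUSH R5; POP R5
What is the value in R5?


Stack trace (top is rightmost):
  MOV R5, 65  → R5 = 65
  MOV R2, 20  → R2 = 20
  MOV R0, 42  → R0 = 42
  PUSH R2  → stack: [20]
  PUSH R0  → stack: [20, 42]
  PUSH R5  → stack: [20, 42, 65]
  POP R5  → R5 = 65, stack: [20, 42]
Final: R5 = 65

65


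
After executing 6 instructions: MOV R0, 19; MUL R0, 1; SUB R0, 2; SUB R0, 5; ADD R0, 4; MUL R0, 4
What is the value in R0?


Register state trace:
  MOV R0, 19  → R0 = 19
  MUL R0, 1  → R0 = 19 * 1 = 19
  SUB R0, 2  → R0 = 19 - 2 = 17
  SUB R0, 5  → R0 = 17 - 5 = 12
  ADD R0, 4  → R0 = 12 + 4 = 16
  MUL R0, 4  → R0 = 16 * 4 = 64
Final: R0 = 64

64


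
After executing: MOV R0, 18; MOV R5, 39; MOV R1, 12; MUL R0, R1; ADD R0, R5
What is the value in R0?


Register state trace:
  MOV R0, 18  → R0 = 18
  MOV R5, 39  → R5 = 39
  MOV R1, 12  → R1 = 12
  MUL R0, R1  → R0 = 18 * 12 = 216
  ADD R0, R5  → R0 = 216 + 39 = 255
Final: R0 = 255

255


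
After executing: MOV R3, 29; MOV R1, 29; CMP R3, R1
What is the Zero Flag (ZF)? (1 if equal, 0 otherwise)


Register state trace:
  MOV R3, 29  → R3 = 29
  MOV R1, 29  → R1 = 29
  CMP R3, R1  → computes 29 - 29 = 0
  Result is zero, so values are equal
ZF = 1

1


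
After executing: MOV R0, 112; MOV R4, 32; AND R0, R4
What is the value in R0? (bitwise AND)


Register state trace:
  MOV R0, 112  → R0 = 112 (0b01110000)
  MOV R4, 32  → R4 = 32 (0b00100000)
  AND R0, R4  → R0 = 112 AND 32 = 32 (0b00100000)
Final: R0 = 32

32


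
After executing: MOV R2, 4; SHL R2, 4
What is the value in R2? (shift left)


Register state trace:
  MOV R2, 4  → R2 = 4
  SHL R2, 4  → R2 = 4 << 4 = 4 * 2^4 = 64
Final: R2 = 64

64


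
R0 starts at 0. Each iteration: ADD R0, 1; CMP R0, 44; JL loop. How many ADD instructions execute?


Loop trace (R0 starts at 0, target 44, step 1):
  ADD #1: R0 = 0 + 1 = 1  → 1 < 44, loop
  ADD #2: R0 = 1 + 1 = 2  → 2 < 44, loop
  ADD #3: R0 = 2 + 1 = 3  → 3 < 44, loop
  ADD #4: R0 = 3 + 1 = 4  → 4 < 44, loop
  ADD #5: R0 = 4 + 1 = 5  → 5 < 44, loop
  ADD #6: R0 = 5 + 1 = 6  → 6 < 44, loop
  ADD #7: R0 = 6 + 1 = 7  → 7 < 44, loop
  ADD #8: R0 = 7 + 1 = 8  → 8 < 44, loop
  ADD #9: R0 = 8 + 1 = 9  → 9 < 44, loop
  ADD #10: R0 = 9 + 1 = 10  → 10 < 44, loop
  ADD #11: R0 = 10 + 1 = 11  → 11 < 44, loop
  ADD #12: R0 = 11 + 1 = 12  → 12 < 44, loop
  ADD #13: R0 = 12 + 1 = 13  → 13 < 44, loop
  ADD #14: R0 = 13 + 1 = 14  → 14 < 44, loop
  ADD #15: R0 = 14 + 1 = 15  → 15 < 44, loop
  ADD #16: R0 = 15 + 1 = 16  → 16 < 44, loop
  ADD #17: R0 = 16 + 1 = 17  → 17 < 44, loop
  ADD #18: R0 = 17 + 1 = 18  → 18 < 44, loop
  ADD #19: R0 = 18 + 1 = 19  → 19 < 44, loop
  ADD #20: R0 = 19 + 1 = 20  → 20 < 44, loop
  ADD #21: R0 = 20 + 1 = 21  → 21 < 44, loop
  ADD #22: R0 = 21 + 1 = 22  → 22 < 44, loop
  ADD #23: R0 = 22 + 1 = 23  → 23 < 44, loop
  ADD #24: R0 = 23 + 1 = 24  → 24 < 44, loop
  ADD #25: R0 = 24 + 1 = 25  → 25 < 44, loop
  ADD #26: R0 = 25 + 1 = 26  → 26 < 44, loop
  ADD #27: R0 = 26 + 1 = 27  → 27 < 44, loop
  ADD #28: R0 = 27 + 1 = 28  → 28 < 44, loop
  ADD #29: R0 = 28 + 1 = 29  → 29 < 44, loop
  ADD #30: R0 = 29 + 1 = 30  → 30 < 44, loop
  ADD #31: R0 = 30 + 1 = 31  → 31 < 44, loop
  ADD #32: R0 = 31 + 1 = 32  → 32 < 44, loop
  ADD #33: R0 = 32 + 1 = 33  → 33 < 44, loop
  ADD #34: R0 = 33 + 1 = 34  → 34 < 44, loop
  ADD #35: R0 = 34 + 1 = 35  → 35 < 44, loop
  ADD #36: R0 = 35 + 1 = 36  → 36 < 44, loop
  ADD #37: R0 = 36 + 1 = 37  → 37 < 44, loop
  ADD #38: R0 = 37 + 1 = 38  → 38 < 44, loop
  ADD #39: R0 = 38 + 1 = 39  → 39 < 44, loop
  ADD #40: R0 = 39 + 1 = 40  → 40 < 44, loop
  ADD #41: R0 = 40 + 1 = 41  → 41 < 44, loop
  ADD #42: R0 = 41 + 1 = 42  → 42 < 44, loop
  ADD #43: R0 = 42 + 1 = 43  → 43 < 44, loop
  ADD #44: R0 = 43 + 1 = 44  → 44 >= 44, exit
Total ADD instructions: 44

44


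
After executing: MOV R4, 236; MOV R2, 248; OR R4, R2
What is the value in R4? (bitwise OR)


Register state trace:
  MOV R4, 236  → R4 = 236 (0b11101100)
  MOV R2, 248  → R2 = 248 (0b11111000)
  OR R4, R2   → R4 = 236 OR 248 = 252 (0b11111100)
Final: R4 = 252

252


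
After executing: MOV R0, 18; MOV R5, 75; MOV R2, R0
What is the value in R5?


Register state trace:
  MOV R0, 18  → R0 = 18
  MOV R5, 75  → R5 = 75
  MOV R2, R0  → R2 = 18
Final: R5 = 75

75


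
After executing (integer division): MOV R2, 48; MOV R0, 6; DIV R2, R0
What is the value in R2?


Register state trace:
  MOV R2, 48  → R2 = 48
  MOV R0, 6  → R0 = 6
  DIV R2, R0  → R2 = 48 // 6 = 8
Final: R2 = 8

8


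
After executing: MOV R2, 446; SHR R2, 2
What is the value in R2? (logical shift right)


Register state trace:
  MOV R2, 446  → R2 = 446
  SHR R2, 2  → R2 = 446 >> 2 = 446 // 2^2 = 111
Final: R2 = 111

111


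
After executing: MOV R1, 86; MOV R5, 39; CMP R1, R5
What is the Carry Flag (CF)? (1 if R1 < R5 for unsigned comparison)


Register state trace:
  MOV R1, 86  → R1 = 86
  MOV R5, 39  → R5 = 39
  CMP R1, R5  → unsigned 86 - 39: no borrow
  86 >= 39, so CF = 0
CF = 0

0


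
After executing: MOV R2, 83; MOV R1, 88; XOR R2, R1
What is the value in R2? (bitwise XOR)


Register state trace:
  MOV R2, 83  → R2 = 83 (0b01010011)
  MOV R1, 88  → R1 = 88 (0b01011000)
  XOR R2, R1  → R2 = 83 XOR 88 = 11 (0b00001011)
Final: R2 = 11

11


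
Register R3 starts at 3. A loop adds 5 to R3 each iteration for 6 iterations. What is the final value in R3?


Starting value: R3 = 3
  Iter 1: R3 = 3 + 5 = 8
  Iter 2: R3 = 8 + 5 = 13
  Iter 3: R3 = 13 + 5 = 18
  Iter 4: R3 = 18 + 5 = 23
  Iter 5: R3 = 23 + 5 = 28
  Iter 6: R3 = 28 + 5 = 33
Final: R3 = 33

33


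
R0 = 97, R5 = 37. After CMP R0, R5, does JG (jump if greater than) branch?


Trace:
  R0 = 97, R5 = 37
  CMP R0, R5  → compares 97 vs 37
  JG checks: is 97 greater than 37?
  97 > 37, so condition is true
Branch taken: Yes

Yes


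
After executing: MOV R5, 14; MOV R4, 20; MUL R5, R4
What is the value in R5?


Register state trace:
  MOV R5, 14  → R5 = 14
  MOV R4, 20  → R4 = 20
  MUL R5, R4  → R5 = 14 * 20 = 280
Final: R5 = 280

280


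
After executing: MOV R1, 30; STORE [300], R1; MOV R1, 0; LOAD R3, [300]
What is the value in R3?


Register and memory trace:
  MOV R1, 30  → R1 = 30
  STORE [300], R1  → mem[300] = 30
  MOV R1, 0  → R1 = 0
  LOAD R3, [300]  → R3 = mem[300] = 30
Final: R3 = 30

30


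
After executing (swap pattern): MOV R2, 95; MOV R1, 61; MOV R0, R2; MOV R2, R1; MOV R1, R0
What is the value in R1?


Register state trace (swap pattern):
  MOV R2, 95  → R2 = 95
  MOV R1, 61  → R1 = 61
  MOV R0, R2  → R0 = 95  (save R2)
  MOV R2, R1  → R2 = 61  (R2 gets R1's value)
  MOV R1, R0  → R1 = 95  (R1 gets saved value)
Final: R1 = 95

95


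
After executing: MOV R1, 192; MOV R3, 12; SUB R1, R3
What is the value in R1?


Register state trace:
  MOV R1, 192  → R1 = 192
  MOV R3, 12  → R3 = 12
  SUB R1, R3  → R1 = 192 - 12 = 180
Final: R1 = 180

180


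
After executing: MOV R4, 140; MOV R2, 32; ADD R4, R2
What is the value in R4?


Register state trace:
  MOV R4, 140  → R4 = 140
  MOV R2, 32  → R2 = 32
  ADD R4, R2  → R4 = 140 + 32 = 172
Final: R4 = 172

172


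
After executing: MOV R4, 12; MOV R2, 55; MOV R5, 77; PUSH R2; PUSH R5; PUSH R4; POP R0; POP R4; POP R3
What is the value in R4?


Stack trace (top is rightmost):
  MOV R4, 12  → R4 = 12
  MOV R2, 55  → R2 = 55
  MOV R5, 77  → R5 = 77
  PUSH R2  → stack: [55]
  PUSH R5  → stack: [55, 77]
  PUSH R4  → stack: [55, 77, 12]
  POP R0  → R0 = 12, stack: [55, 77]
  POP R4  → R4 = 77, stack: [55]
  POP R3  → R3 = 55, stack: []
Final: R4 = 77

77


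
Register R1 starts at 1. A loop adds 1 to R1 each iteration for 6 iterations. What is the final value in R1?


Starting value: R1 = 1
  Iter 1: R1 = 1 + 1 = 2
  Iter 2: R1 = 2 + 1 = 3
  Iter 3: R1 = 3 + 1 = 4
  Iter 4: R1 = 4 + 1 = 5
  Iter 5: R1 = 5 + 1 = 6
  Iter 6: R1 = 6 + 1 = 7
Final: R1 = 7

7


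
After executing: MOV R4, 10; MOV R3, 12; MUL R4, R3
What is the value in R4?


Register state trace:
  MOV R4, 10  → R4 = 10
  MOV R3, 12  → R3 = 12
  MUL R4, R3  → R4 = 10 * 12 = 120
Final: R4 = 120

120


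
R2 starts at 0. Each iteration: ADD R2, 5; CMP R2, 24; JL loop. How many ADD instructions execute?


Loop trace (R2 starts at 0, target 24, step 5):
  ADD #1: R2 = 0 + 5 = 5  → 5 < 24, loop
  ADD #2: R2 = 5 + 5 = 10  → 10 < 24, loop
  ADD #3: R2 = 10 + 5 = 15  → 15 < 24, loop
  ADD #4: R2 = 15 + 5 = 20  → 20 < 24, loop
  ADD #5: R2 = 20 + 5 = 25  → 25 >= 24, exit
Total ADD instructions: 5

5


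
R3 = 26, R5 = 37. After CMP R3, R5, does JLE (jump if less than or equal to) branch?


Trace:
  R3 = 26, R5 = 37
  CMP R3, R5  → compares 26 vs 37
  JLE checks: is 26 less than or equal to 37?
  26 < 37, so condition is true
Branch taken: Yes

Yes


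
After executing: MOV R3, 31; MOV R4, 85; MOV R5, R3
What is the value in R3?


Register state trace:
  MOV R3, 31  → R3 = 31
  MOV R4, 85  → R4 = 85
  MOV R5, R3  → R5 = 31
Final: R3 = 31

31


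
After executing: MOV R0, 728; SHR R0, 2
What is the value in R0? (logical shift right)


Register state trace:
  MOV R0, 728  → R0 = 728
  SHR R0, 2  → R0 = 728 >> 2 = 728 // 2^2 = 182
Final: R0 = 182

182


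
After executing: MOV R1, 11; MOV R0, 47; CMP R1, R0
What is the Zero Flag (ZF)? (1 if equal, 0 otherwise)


Register state trace:
  MOV R1, 11  → R1 = 11
  MOV R0, 47  → R0 = 47
  CMP R1, R0  → computes 11 - 47 = -36
  Result is nonzero, so values are not equal
ZF = 0

0


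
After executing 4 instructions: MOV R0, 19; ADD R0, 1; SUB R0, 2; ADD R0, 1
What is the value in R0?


Register state trace:
  MOV R0, 19  → R0 = 19
  ADD R0, 1  → R0 = 19 + 1 = 20
  SUB R0, 2  → R0 = 20 - 2 = 18
  ADD R0, 1  → R0 = 18 + 1 = 19
Final: R0 = 19

19


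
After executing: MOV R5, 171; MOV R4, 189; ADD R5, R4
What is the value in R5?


Register state trace:
  MOV R5, 171  → R5 = 171
  MOV R4, 189  → R4 = 189
  ADD R5, R4  → R5 = 171 + 189 = 360
Final: R5 = 360

360


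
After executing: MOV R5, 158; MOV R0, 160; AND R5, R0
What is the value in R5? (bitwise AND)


Register state trace:
  MOV R5, 158  → R5 = 158 (0b10011110)
  MOV R0, 160  → R0 = 160 (0b10100000)
  AND R5, R0  → R5 = 158 AND 160 = 128 (0b10000000)
Final: R5 = 128

128


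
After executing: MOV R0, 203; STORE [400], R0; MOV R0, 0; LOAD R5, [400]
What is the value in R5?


Register and memory trace:
  MOV R0, 203  → R0 = 203
  STORE [400], R0  → mem[400] = 203
  MOV R0, 0  → R0 = 0
  LOAD R5, [400]  → R5 = mem[400] = 203
Final: R5 = 203

203


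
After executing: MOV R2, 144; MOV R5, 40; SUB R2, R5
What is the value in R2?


Register state trace:
  MOV R2, 144  → R2 = 144
  MOV R5, 40  → R5 = 40
  SUB R2, R5  → R2 = 144 - 40 = 104
Final: R2 = 104

104


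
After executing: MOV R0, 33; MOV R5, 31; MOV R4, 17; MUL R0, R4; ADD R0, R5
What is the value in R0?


Register state trace:
  MOV R0, 33  → R0 = 33
  MOV R5, 31  → R5 = 31
  MOV R4, 17  → R4 = 17
  MUL R0, R4  → R0 = 33 * 17 = 561
  ADD R0, R5  → R0 = 561 + 31 = 592
Final: R0 = 592

592


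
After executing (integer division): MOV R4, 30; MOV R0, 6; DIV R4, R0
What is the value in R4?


Register state trace:
  MOV R4, 30  → R4 = 30
  MOV R0, 6  → R0 = 6
  DIV R4, R0  → R4 = 30 // 6 = 5
Final: R4 = 5

5


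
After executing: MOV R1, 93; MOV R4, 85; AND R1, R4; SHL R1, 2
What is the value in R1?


Register state trace:
  MOV R1, 93  → R1 = 93 (0b01011101)
  MOV R4, 85  → R4 = 85 (0b01010101)
  AND R1, R4  → R1 = 93 AND 85 = 85 (0b01010101)
  SHL R1, 2  → R1 = 85 << 2 = 340
Final: R1 = 340

340


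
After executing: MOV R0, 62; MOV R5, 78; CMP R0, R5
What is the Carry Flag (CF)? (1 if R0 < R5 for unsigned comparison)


Register state trace:
  MOV R0, 62  → R0 = 62
  MOV R5, 78  → R5 = 78
  CMP R0, R5  → unsigned 62 - 78: borrow occurs
  62 < 78, so CF = 1
CF = 1

1


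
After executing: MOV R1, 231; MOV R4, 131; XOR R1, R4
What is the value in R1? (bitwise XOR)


Register state trace:
  MOV R1, 231  → R1 = 231 (0b11100111)
  MOV R4, 131  → R4 = 131 (0b10000011)
  XOR R1, R4  → R1 = 231 XOR 131 = 100 (0b01100100)
Final: R1 = 100

100


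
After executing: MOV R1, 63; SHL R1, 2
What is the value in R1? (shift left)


Register state trace:
  MOV R1, 63  → R1 = 63
  SHL R1, 2  → R1 = 63 << 2 = 63 * 2^2 = 252
Final: R1 = 252

252


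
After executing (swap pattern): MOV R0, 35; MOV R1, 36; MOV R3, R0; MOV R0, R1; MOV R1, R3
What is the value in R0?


Register state trace (swap pattern):
  MOV R0, 35  → R0 = 35
  MOV R1, 36  → R1 = 36
  MOV R3, R0  → R3 = 35  (save R0)
  MOV R0, R1  → R0 = 36  (R0 gets R1's value)
  MOV R1, R3  → R1 = 35  (R1 gets saved value)
Final: R0 = 36

36


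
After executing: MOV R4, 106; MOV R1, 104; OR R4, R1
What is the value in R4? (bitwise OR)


Register state trace:
  MOV R4, 106  → R4 = 106 (0b01101010)
  MOV R1, 104  → R1 = 104 (0b01101000)
  OR R4, R1   → R4 = 106 OR 104 = 106 (0b01101010)
Final: R4 = 106

106


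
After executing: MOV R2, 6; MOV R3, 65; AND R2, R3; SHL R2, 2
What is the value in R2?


Register state trace:
  MOV R2, 6  → R2 = 6 (0b00000110)
  MOV R3, 65  → R3 = 65 (0b01000001)
  AND R2, R3  → R2 = 6 AND 65 = 0 (0b00000000)
  SHL R2, 2  → R2 = 0 << 2 = 0
Final: R2 = 0

0


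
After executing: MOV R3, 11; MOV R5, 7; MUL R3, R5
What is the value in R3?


Register state trace:
  MOV R3, 11  → R3 = 11
  MOV R5, 7  → R5 = 7
  MUL R3, R5  → R3 = 11 * 7 = 77
Final: R3 = 77

77


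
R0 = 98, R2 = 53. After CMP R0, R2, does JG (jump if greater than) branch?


Trace:
  R0 = 98, R2 = 53
  CMP R0, R2  → compares 98 vs 53
  JG checks: is 98 greater than 53?
  98 > 53, so condition is true
Branch taken: Yes

Yes


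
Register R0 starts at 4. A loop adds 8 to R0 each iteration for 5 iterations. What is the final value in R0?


Starting value: R0 = 4
  Iter 1: R0 = 4 + 8 = 12
  Iter 2: R0 = 12 + 8 = 20
  Iter 3: R0 = 20 + 8 = 28
  Iter 4: R0 = 28 + 8 = 36
  Iter 5: R0 = 36 + 8 = 44
Final: R0 = 44

44


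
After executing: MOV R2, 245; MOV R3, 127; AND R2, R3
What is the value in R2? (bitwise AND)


Register state trace:
  MOV R2, 245  → R2 = 245 (0b11110101)
  MOV R3, 127  → R3 = 127 (0b01111111)
  AND R2, R3  → R2 = 245 AND 127 = 117 (0b01110101)
Final: R2 = 117

117


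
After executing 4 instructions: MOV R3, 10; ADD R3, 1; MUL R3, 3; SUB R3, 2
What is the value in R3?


Register state trace:
  MOV R3, 10  → R3 = 10
  ADD R3, 1  → R3 = 10 + 1 = 11
  MUL R3, 3  → R3 = 11 * 3 = 33
  SUB R3, 2  → R3 = 33 - 2 = 31
Final: R3 = 31

31


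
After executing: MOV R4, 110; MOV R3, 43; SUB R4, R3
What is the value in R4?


Register state trace:
  MOV R4, 110  → R4 = 110
  MOV R3, 43  → R3 = 43
  SUB R4, R3  → R4 = 110 - 43 = 67
Final: R4 = 67

67


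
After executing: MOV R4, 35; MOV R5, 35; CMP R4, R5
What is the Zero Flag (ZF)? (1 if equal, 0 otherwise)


Register state trace:
  MOV R4, 35  → R4 = 35
  MOV R5, 35  → R5 = 35
  CMP R4, R5  → computes 35 - 35 = 0
  Result is zero, so values are equal
ZF = 1

1


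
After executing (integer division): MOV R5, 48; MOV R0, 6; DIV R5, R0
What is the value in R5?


Register state trace:
  MOV R5, 48  → R5 = 48
  MOV R0, 6  → R0 = 6
  DIV R5, R0  → R5 = 48 // 6 = 8
Final: R5 = 8

8


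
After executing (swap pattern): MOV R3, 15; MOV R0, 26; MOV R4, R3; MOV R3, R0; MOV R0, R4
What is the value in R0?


Register state trace (swap pattern):
  MOV R3, 15  → R3 = 15
  MOV R0, 26  → R0 = 26
  MOV R4, R3  → R4 = 15  (save R3)
  MOV R3, R0  → R3 = 26  (R3 gets R0's value)
  MOV R0, R4  → R0 = 15  (R0 gets saved value)
Final: R0 = 15

15


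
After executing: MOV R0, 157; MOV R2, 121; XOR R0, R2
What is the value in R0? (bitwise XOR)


Register state trace:
  MOV R0, 157  → R0 = 157 (0b10011101)
  MOV R2, 121  → R2 = 121 (0b01111001)
  XOR R0, R2  → R0 = 157 XOR 121 = 228 (0b11100100)
Final: R0 = 228

228


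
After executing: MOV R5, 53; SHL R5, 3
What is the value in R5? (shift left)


Register state trace:
  MOV R5, 53  → R5 = 53
  SHL R5, 3  → R5 = 53 << 3 = 53 * 2^3 = 424
Final: R5 = 424

424


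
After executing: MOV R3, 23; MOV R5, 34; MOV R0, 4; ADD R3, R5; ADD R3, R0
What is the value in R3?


Register state trace:
  MOV R3, 23  → R3 = 23
  MOV R5, 34  → R5 = 34
  MOV R0, 4  → R0 = 4
  ADD R3, R5  → R3 = 23 + 34 = 57
  ADD R3, R0  → R3 = 57 + 4 = 61
Final: R3 = 61

61


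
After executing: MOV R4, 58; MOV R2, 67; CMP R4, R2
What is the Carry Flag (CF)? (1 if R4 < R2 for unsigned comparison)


Register state trace:
  MOV R4, 58  → R4 = 58
  MOV R2, 67  → R2 = 67
  CMP R4, R2  → unsigned 58 - 67: borrow occurs
  58 < 67, so CF = 1
CF = 1

1


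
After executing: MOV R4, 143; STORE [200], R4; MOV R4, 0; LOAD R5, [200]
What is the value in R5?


Register and memory trace:
  MOV R4, 143  → R4 = 143
  STORE [200], R4  → mem[200] = 143
  MOV R4, 0  → R4 = 0
  LOAD R5, [200]  → R5 = mem[200] = 143
Final: R5 = 143

143


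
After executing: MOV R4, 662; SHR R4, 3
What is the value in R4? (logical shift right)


Register state trace:
  MOV R4, 662  → R4 = 662
  SHR R4, 3  → R4 = 662 >> 3 = 662 // 2^3 = 82
Final: R4 = 82

82


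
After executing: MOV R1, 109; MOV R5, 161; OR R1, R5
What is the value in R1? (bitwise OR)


Register state trace:
  MOV R1, 109  → R1 = 109 (0b01101101)
  MOV R5, 161  → R5 = 161 (0b10100001)
  OR R1, R5   → R1 = 109 OR 161 = 237 (0b11101101)
Final: R1 = 237

237


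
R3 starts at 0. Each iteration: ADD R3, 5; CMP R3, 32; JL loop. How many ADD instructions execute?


Loop trace (R3 starts at 0, target 32, step 5):
  ADD #1: R3 = 0 + 5 = 5  → 5 < 32, loop
  ADD #2: R3 = 5 + 5 = 10  → 10 < 32, loop
  ADD #3: R3 = 10 + 5 = 15  → 15 < 32, loop
  ADD #4: R3 = 15 + 5 = 20  → 20 < 32, loop
  ADD #5: R3 = 20 + 5 = 25  → 25 < 32, loop
  ADD #6: R3 = 25 + 5 = 30  → 30 < 32, loop
  ADD #7: R3 = 30 + 5 = 35  → 35 >= 32, exit
Total ADD instructions: 7

7


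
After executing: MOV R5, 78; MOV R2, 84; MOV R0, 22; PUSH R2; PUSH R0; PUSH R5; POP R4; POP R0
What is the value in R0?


Stack trace (top is rightmost):
  MOV R5, 78  → R5 = 78
  MOV R2, 84  → R2 = 84
  MOV R0, 22  → R0 = 22
  PUSH R2  → stack: [84]
  PUSH R0  → stack: [84, 22]
  PUSH R5  → stack: [84, 22, 78]
  POP R4  → R4 = 78, stack: [84, 22]
  POP R0  → R0 = 22, stack: [84]
Final: R0 = 22

22


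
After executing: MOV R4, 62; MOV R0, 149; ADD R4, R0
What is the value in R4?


Register state trace:
  MOV R4, 62  → R4 = 62
  MOV R0, 149  → R0 = 149
  ADD R4, R0  → R4 = 62 + 149 = 211
Final: R4 = 211

211


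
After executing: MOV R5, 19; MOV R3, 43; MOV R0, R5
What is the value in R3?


Register state trace:
  MOV R5, 19  → R5 = 19
  MOV R3, 43  → R3 = 43
  MOV R0, R5  → R0 = 19
Final: R3 = 43

43


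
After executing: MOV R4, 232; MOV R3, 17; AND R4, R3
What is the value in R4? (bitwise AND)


Register state trace:
  MOV R4, 232  → R4 = 232 (0b11101000)
  MOV R3, 17  → R3 = 17 (0b00010001)
  AND R4, R3  → R4 = 232 AND 17 = 0 (0b00000000)
Final: R4 = 0

0


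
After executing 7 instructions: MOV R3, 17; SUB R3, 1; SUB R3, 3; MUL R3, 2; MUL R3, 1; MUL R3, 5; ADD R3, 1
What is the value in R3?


Register state trace:
  MOV R3, 17  → R3 = 17
  SUB R3, 1  → R3 = 17 - 1 = 16
  SUB R3, 3  → R3 = 16 - 3 = 13
  MUL R3, 2  → R3 = 13 * 2 = 26
  MUL R3, 1  → R3 = 26 * 1 = 26
  MUL R3, 5  → R3 = 26 * 5 = 130
  ADD R3, 1  → R3 = 130 + 1 = 131
Final: R3 = 131

131


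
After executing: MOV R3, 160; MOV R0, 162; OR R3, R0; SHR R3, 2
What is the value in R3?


Register state trace:
  MOV R3, 160  → R3 = 160 (0b10100000)
  MOV R0, 162  → R0 = 162 (0b10100010)
  OR R3, R0  → R3 = 160 OR 162 = 162 (0b10100010)
  SHR R3, 2  → R3 = 162 >> 2 = 40
Final: R3 = 40

40


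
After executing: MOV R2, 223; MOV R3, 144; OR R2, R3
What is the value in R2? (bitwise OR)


Register state trace:
  MOV R2, 223  → R2 = 223 (0b11011111)
  MOV R3, 144  → R3 = 144 (0b10010000)
  OR R2, R3   → R2 = 223 OR 144 = 223 (0b11011111)
Final: R2 = 223

223


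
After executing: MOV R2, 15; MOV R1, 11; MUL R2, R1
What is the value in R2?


Register state trace:
  MOV R2, 15  → R2 = 15
  MOV R1, 11  → R1 = 11
  MUL R2, R1  → R2 = 15 * 11 = 165
Final: R2 = 165

165


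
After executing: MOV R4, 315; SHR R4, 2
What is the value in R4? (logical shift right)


Register state trace:
  MOV R4, 315  → R4 = 315
  SHR R4, 2  → R4 = 315 >> 2 = 315 // 2^2 = 78
Final: R4 = 78

78


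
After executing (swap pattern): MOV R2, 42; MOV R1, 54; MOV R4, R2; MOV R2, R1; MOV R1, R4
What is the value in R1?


Register state trace (swap pattern):
  MOV R2, 42  → R2 = 42
  MOV R1, 54  → R1 = 54
  MOV R4, R2  → R4 = 42  (save R2)
  MOV R2, R1  → R2 = 54  (R2 gets R1's value)
  MOV R1, R4  → R1 = 42  (R1 gets saved value)
Final: R1 = 42

42


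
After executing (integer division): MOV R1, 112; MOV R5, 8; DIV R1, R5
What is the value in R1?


Register state trace:
  MOV R1, 112  → R1 = 112
  MOV R5, 8  → R5 = 8
  DIV R1, R5  → R1 = 112 // 8 = 14
Final: R1 = 14

14


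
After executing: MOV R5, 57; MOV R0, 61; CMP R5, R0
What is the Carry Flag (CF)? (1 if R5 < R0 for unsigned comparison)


Register state trace:
  MOV R5, 57  → R5 = 57
  MOV R0, 61  → R0 = 61
  CMP R5, R0  → unsigned 57 - 61: borrow occurs
  57 < 61, so CF = 1
CF = 1

1


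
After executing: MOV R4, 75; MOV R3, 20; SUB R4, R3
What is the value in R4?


Register state trace:
  MOV R4, 75  → R4 = 75
  MOV R3, 20  → R3 = 20
  SUB R4, R3  → R4 = 75 - 20 = 55
Final: R4 = 55

55


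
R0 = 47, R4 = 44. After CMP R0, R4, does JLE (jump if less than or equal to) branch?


Trace:
  R0 = 47, R4 = 44
  CMP R0, R4  → compares 47 vs 44
  JLE checks: is 47 less than or equal to 44?
  47 > 44, so condition is false
Branch taken: No

No


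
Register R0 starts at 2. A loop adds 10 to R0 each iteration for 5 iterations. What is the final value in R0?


Starting value: R0 = 2
  Iter 1: R0 = 2 + 10 = 12
  Iter 2: R0 = 12 + 10 = 22
  Iter 3: R0 = 22 + 10 = 32
  Iter 4: R0 = 32 + 10 = 42
  Iter 5: R0 = 42 + 10 = 52
Final: R0 = 52

52


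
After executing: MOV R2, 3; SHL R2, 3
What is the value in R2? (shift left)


Register state trace:
  MOV R2, 3  → R2 = 3
  SHL R2, 3  → R2 = 3 << 3 = 3 * 2^3 = 24
Final: R2 = 24

24


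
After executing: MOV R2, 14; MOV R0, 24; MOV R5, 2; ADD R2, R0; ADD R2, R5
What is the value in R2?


Register state trace:
  MOV R2, 14  → R2 = 14
  MOV R0, 24  → R0 = 24
  MOV R5, 2  → R5 = 2
  ADD R2, R0  → R2 = 14 + 24 = 38
  ADD R2, R5  → R2 = 38 + 2 = 40
Final: R2 = 40

40


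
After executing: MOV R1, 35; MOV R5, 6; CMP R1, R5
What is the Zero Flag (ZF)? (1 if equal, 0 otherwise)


Register state trace:
  MOV R1, 35  → R1 = 35
  MOV R5, 6  → R5 = 6
  CMP R1, R5  → computes 35 - 6 = 29
  Result is nonzero, so values are not equal
ZF = 0

0


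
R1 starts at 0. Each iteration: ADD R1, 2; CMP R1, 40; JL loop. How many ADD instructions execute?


Loop trace (R1 starts at 0, target 40, step 2):
  ADD #1: R1 = 0 + 2 = 2  → 2 < 40, loop
  ADD #2: R1 = 2 + 2 = 4  → 4 < 40, loop
  ADD #3: R1 = 4 + 2 = 6  → 6 < 40, loop
  ADD #4: R1 = 6 + 2 = 8  → 8 < 40, loop
  ADD #5: R1 = 8 + 2 = 10  → 10 < 40, loop
  ADD #6: R1 = 10 + 2 = 12  → 12 < 40, loop
  ADD #7: R1 = 12 + 2 = 14  → 14 < 40, loop
  ADD #8: R1 = 14 + 2 = 16  → 16 < 40, loop
  ADD #9: R1 = 16 + 2 = 18  → 18 < 40, loop
  ADD #10: R1 = 18 + 2 = 20  → 20 < 40, loop
  ADD #11: R1 = 20 + 2 = 22  → 22 < 40, loop
  ADD #12: R1 = 22 + 2 = 24  → 24 < 40, loop
  ADD #13: R1 = 24 + 2 = 26  → 26 < 40, loop
  ADD #14: R1 = 26 + 2 = 28  → 28 < 40, loop
  ADD #15: R1 = 28 + 2 = 30  → 30 < 40, loop
  ADD #16: R1 = 30 + 2 = 32  → 32 < 40, loop
  ADD #17: R1 = 32 + 2 = 34  → 34 < 40, loop
  ADD #18: R1 = 34 + 2 = 36  → 36 < 40, loop
  ADD #19: R1 = 36 + 2 = 38  → 38 < 40, loop
  ADD #20: R1 = 38 + 2 = 40  → 40 >= 40, exit
Total ADD instructions: 20

20


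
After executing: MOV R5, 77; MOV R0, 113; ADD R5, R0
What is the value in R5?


Register state trace:
  MOV R5, 77  → R5 = 77
  MOV R0, 113  → R0 = 113
  ADD R5, R0  → R5 = 77 + 113 = 190
Final: R5 = 190

190


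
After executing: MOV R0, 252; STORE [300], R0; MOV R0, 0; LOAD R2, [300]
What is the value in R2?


Register and memory trace:
  MOV R0, 252  → R0 = 252
  STORE [300], R0  → mem[300] = 252
  MOV R0, 0  → R0 = 0
  LOAD R2, [300]  → R2 = mem[300] = 252
Final: R2 = 252

252


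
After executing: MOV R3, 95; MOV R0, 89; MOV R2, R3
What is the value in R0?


Register state trace:
  MOV R3, 95  → R3 = 95
  MOV R0, 89  → R0 = 89
  MOV R2, R3  → R2 = 95
Final: R0 = 89

89


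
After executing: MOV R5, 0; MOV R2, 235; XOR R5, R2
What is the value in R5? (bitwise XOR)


Register state trace:
  MOV R5, 0  → R5 = 0 (0b00000000)
  MOV R2, 235  → R2 = 235 (0b11101011)
  XOR R5, R2  → R5 = 0 XOR 235 = 235 (0b11101011)
Final: R5 = 235

235


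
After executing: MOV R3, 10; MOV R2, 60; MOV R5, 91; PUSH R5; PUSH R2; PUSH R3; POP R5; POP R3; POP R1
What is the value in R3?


Stack trace (top is rightmost):
  MOV R3, 10  → R3 = 10
  MOV R2, 60  → R2 = 60
  MOV R5, 91  → R5 = 91
  PUSH R5  → stack: [91]
  PUSH R2  → stack: [91, 60]
  PUSH R3  → stack: [91, 60, 10]
  POP R5  → R5 = 10, stack: [91, 60]
  POP R3  → R3 = 60, stack: [91]
  POP R1  → R1 = 91, stack: []
Final: R3 = 60

60


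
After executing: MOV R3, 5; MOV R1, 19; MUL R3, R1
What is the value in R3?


Register state trace:
  MOV R3, 5  → R3 = 5
  MOV R1, 19  → R1 = 19
  MUL R3, R1  → R3 = 5 * 19 = 95
Final: R3 = 95

95


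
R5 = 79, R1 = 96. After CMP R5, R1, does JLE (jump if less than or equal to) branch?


Trace:
  R5 = 79, R1 = 96
  CMP R5, R1  → compares 79 vs 96
  JLE checks: is 79 less than or equal to 96?
  79 < 96, so condition is true
Branch taken: Yes

Yes


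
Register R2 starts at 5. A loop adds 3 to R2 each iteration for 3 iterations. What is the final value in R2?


Starting value: R2 = 5
  Iter 1: R2 = 5 + 3 = 8
  Iter 2: R2 = 8 + 3 = 11
  Iter 3: R2 = 11 + 3 = 14
Final: R2 = 14

14


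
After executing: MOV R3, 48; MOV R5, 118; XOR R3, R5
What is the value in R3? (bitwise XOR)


Register state trace:
  MOV R3, 48  → R3 = 48 (0b00110000)
  MOV R5, 118  → R5 = 118 (0b01110110)
  XOR R3, R5  → R3 = 48 XOR 118 = 70 (0b01000110)
Final: R3 = 70

70


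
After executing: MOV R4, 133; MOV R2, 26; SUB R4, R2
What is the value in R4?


Register state trace:
  MOV R4, 133  → R4 = 133
  MOV R2, 26  → R2 = 26
  SUB R4, R2  → R4 = 133 - 26 = 107
Final: R4 = 107

107


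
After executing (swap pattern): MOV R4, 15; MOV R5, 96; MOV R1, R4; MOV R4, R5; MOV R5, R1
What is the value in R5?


Register state trace (swap pattern):
  MOV R4, 15  → R4 = 15
  MOV R5, 96  → R5 = 96
  MOV R1, R4  → R1 = 15  (save R4)
  MOV R4, R5  → R4 = 96  (R4 gets R5's value)
  MOV R5, R1  → R5 = 15  (R5 gets saved value)
Final: R5 = 15

15


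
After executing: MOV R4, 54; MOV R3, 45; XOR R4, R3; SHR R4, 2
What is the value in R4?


Register state trace:
  MOV R4, 54  → R4 = 54 (0b00110110)
  MOV R3, 45  → R3 = 45 (0b00101101)
  XOR R4, R3  → R4 = 54 XOR 45 = 27 (0b00011011)
  SHR R4, 2  → R4 = 27 >> 2 = 6
Final: R4 = 6

6


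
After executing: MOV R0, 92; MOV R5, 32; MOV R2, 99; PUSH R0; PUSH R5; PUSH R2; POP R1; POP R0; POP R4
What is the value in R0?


Stack trace (top is rightmost):
  MOV R0, 92  → R0 = 92
  MOV R5, 32  → R5 = 32
  MOV R2, 99  → R2 = 99
  PUSH R0  → stack: [92]
  PUSH R5  → stack: [92, 32]
  PUSH R2  → stack: [92, 32, 99]
  POP R1  → R1 = 99, stack: [92, 32]
  POP R0  → R0 = 32, stack: [92]
  POP R4  → R4 = 92, stack: []
Final: R0 = 32

32


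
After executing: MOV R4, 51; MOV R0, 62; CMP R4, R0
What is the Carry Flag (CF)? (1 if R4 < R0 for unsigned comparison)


Register state trace:
  MOV R4, 51  → R4 = 51
  MOV R0, 62  → R0 = 62
  CMP R4, R0  → unsigned 51 - 62: borrow occurs
  51 < 62, so CF = 1
CF = 1

1


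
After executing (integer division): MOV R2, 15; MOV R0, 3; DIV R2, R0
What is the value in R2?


Register state trace:
  MOV R2, 15  → R2 = 15
  MOV R0, 3  → R0 = 3
  DIV R2, R0  → R2 = 15 // 3 = 5
Final: R2 = 5

5


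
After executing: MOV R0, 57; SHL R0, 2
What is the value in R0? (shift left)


Register state trace:
  MOV R0, 57  → R0 = 57
  SHL R0, 2  → R0 = 57 << 2 = 57 * 2^2 = 228
Final: R0 = 228

228


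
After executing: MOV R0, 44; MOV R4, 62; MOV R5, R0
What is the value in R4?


Register state trace:
  MOV R0, 44  → R0 = 44
  MOV R4, 62  → R4 = 62
  MOV R5, R0  → R5 = 44
Final: R4 = 62

62


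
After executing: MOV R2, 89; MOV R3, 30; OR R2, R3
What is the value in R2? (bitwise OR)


Register state trace:
  MOV R2, 89  → R2 = 89 (0b01011001)
  MOV R3, 30  → R3 = 30 (0b00011110)
  OR R2, R3   → R2 = 89 OR 30 = 95 (0b01011111)
Final: R2 = 95

95


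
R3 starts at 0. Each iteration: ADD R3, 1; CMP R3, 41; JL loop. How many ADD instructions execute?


Loop trace (R3 starts at 0, target 41, step 1):
  ADD #1: R3 = 0 + 1 = 1  → 1 < 41, loop
  ADD #2: R3 = 1 + 1 = 2  → 2 < 41, loop
  ADD #3: R3 = 2 + 1 = 3  → 3 < 41, loop
  ADD #4: R3 = 3 + 1 = 4  → 4 < 41, loop
  ADD #5: R3 = 4 + 1 = 5  → 5 < 41, loop
  ADD #6: R3 = 5 + 1 = 6  → 6 < 41, loop
  ADD #7: R3 = 6 + 1 = 7  → 7 < 41, loop
  ADD #8: R3 = 7 + 1 = 8  → 8 < 41, loop
  ADD #9: R3 = 8 + 1 = 9  → 9 < 41, loop
  ADD #10: R3 = 9 + 1 = 10  → 10 < 41, loop
  ADD #11: R3 = 10 + 1 = 11  → 11 < 41, loop
  ADD #12: R3 = 11 + 1 = 12  → 12 < 41, loop
  ADD #13: R3 = 12 + 1 = 13  → 13 < 41, loop
  ADD #14: R3 = 13 + 1 = 14  → 14 < 41, loop
  ADD #15: R3 = 14 + 1 = 15  → 15 < 41, loop
  ADD #16: R3 = 15 + 1 = 16  → 16 < 41, loop
  ADD #17: R3 = 16 + 1 = 17  → 17 < 41, loop
  ADD #18: R3 = 17 + 1 = 18  → 18 < 41, loop
  ADD #19: R3 = 18 + 1 = 19  → 19 < 41, loop
  ADD #20: R3 = 19 + 1 = 20  → 20 < 41, loop
  ADD #21: R3 = 20 + 1 = 21  → 21 < 41, loop
  ADD #22: R3 = 21 + 1 = 22  → 22 < 41, loop
  ADD #23: R3 = 22 + 1 = 23  → 23 < 41, loop
  ADD #24: R3 = 23 + 1 = 24  → 24 < 41, loop
  ADD #25: R3 = 24 + 1 = 25  → 25 < 41, loop
  ADD #26: R3 = 25 + 1 = 26  → 26 < 41, loop
  ADD #27: R3 = 26 + 1 = 27  → 27 < 41, loop
  ADD #28: R3 = 27 + 1 = 28  → 28 < 41, loop
  ADD #29: R3 = 28 + 1 = 29  → 29 < 41, loop
  ADD #30: R3 = 29 + 1 = 30  → 30 < 41, loop
  ADD #31: R3 = 30 + 1 = 31  → 31 < 41, loop
  ADD #32: R3 = 31 + 1 = 32  → 32 < 41, loop
  ADD #33: R3 = 32 + 1 = 33  → 33 < 41, loop
  ADD #34: R3 = 33 + 1 = 34  → 34 < 41, loop
  ADD #35: R3 = 34 + 1 = 35  → 35 < 41, loop
  ADD #36: R3 = 35 + 1 = 36  → 36 < 41, loop
  ADD #37: R3 = 36 + 1 = 37  → 37 < 41, loop
  ADD #38: R3 = 37 + 1 = 38  → 38 < 41, loop
  ADD #39: R3 = 38 + 1 = 39  → 39 < 41, loop
  ADD #40: R3 = 39 + 1 = 40  → 40 < 41, loop
  ADD #41: R3 = 40 + 1 = 41  → 41 >= 41, exit
Total ADD instructions: 41

41
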